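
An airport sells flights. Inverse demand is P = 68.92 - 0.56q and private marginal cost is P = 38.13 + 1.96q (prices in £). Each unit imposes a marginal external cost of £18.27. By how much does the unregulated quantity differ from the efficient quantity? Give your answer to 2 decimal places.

7.25 units

Market equilibrium (private): 38.13 + 1.96q = 68.92 - 0.56q → q_m = 12.2183.
Social marginal cost = private MC + MEC = 56.40 + 1.96q.
Set SMC = demand: 56.40 + 1.96q = 68.92 - 0.56q → q* = 4.9683.
Gap = |12.2183 − 4.9683| = 7.2500.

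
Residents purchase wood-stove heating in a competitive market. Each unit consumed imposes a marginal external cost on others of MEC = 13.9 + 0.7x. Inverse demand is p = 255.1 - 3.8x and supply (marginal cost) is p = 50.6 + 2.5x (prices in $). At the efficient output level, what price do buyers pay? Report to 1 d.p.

P = $151.6

Social marginal benefit = demand − MEC = 241.2 - 4.5x.
Set SMB = MC: 241.2 - 4.5x = 50.6 + 2.5x → x* = 27.2286.
Consumer price on the demand curve at x*: 255.1 − 3.8×27.2286 = 151.6313.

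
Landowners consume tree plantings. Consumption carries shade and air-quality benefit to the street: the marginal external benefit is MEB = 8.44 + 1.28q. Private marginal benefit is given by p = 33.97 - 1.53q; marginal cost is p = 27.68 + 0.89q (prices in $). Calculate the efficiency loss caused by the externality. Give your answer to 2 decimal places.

Market equilibrium (private): 27.68 + 0.89q = 33.97 - 1.53q → q_m = 2.5992.
Social marginal benefit = demand + MEB = 42.41 - 0.25q.
Set SMB = MC: 42.41 - 0.25q = 27.68 + 0.89q → q* = 12.9211.
The welfare-loss triangle has base |q_m − q*| and height MEB(q_m) (the vertical gap between SMB and MC is zero at q* and MEB at q_m).
DWL = ½ × 10.3219 × 11.7669 = 60.7284.

DWL = $60.73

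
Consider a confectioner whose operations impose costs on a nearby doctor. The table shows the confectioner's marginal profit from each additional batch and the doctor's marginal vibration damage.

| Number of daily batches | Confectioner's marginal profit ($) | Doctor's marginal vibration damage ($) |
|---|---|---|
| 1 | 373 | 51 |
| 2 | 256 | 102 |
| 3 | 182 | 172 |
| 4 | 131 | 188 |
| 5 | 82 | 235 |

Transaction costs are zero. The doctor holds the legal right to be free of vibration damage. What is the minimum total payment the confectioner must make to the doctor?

Efficient level: marginal profit ≥ marginal vibration damage through level 3, so k* = 3.
With the doctor holding the right, the confectioner must at least compensate total damage at k*: 51 + 102 + 172 = 325.

$325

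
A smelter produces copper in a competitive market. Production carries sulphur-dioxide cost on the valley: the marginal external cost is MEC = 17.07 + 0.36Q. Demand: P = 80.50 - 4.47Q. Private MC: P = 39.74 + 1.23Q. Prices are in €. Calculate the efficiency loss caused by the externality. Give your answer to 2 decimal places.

Market equilibrium (private): 39.74 + 1.23Q = 80.50 - 4.47Q → Q_m = 7.1509.
Social marginal cost = private MC + MEC = 56.81 + 1.59Q.
Set SMC = demand: 56.81 + 1.59Q = 80.50 - 4.47Q → Q* = 3.9092.
Height of the DWL triangle at Q_m is SMC(Q_m) − demand(Q_m) = MEC(Q_m) = 19.6443.
DWL = ½ × 3.2417 × 19.6443 = 31.8405.

DWL = €31.84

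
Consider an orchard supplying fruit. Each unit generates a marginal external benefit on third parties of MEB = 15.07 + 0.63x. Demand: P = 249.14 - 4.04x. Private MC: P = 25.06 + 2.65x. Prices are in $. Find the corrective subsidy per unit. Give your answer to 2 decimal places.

subsidy = $39.93 per unit

Social marginal cost = private MC − MEB = 9.99 + 2.02x.
Set SMC = demand: 9.99 + 2.02x = 249.14 - 4.04x → x* = 39.4637.
The Pigouvian subsidy equals MEB at x*: 15.07 + 0.63×39.4637 = 39.9321.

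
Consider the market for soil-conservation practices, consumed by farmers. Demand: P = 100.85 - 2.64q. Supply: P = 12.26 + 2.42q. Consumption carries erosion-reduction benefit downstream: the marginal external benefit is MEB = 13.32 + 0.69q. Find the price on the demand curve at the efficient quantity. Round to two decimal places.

P = 39.28

Social marginal benefit = demand + MEB = 114.17 - 1.95q.
Set SMB = MC: 114.17 - 1.95q = 12.26 + 2.42q → q* = 23.3204.
Consumer price on the demand curve at q*: 100.85 − 2.64×23.3204 = 39.2841.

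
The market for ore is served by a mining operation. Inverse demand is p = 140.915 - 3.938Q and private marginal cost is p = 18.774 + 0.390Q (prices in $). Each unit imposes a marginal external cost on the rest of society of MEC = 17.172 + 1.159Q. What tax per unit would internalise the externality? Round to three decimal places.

Social marginal cost = private MC + MEC = 35.946 + 1.549Q.
Set SMC = demand: 35.946 + 1.549Q = 140.915 - 3.938Q → Q* = 19.1305.
The Pigouvian tax equals MEC at Q*: 17.172 + 1.159×19.1305 = 39.3442.

tax = $39.344 per unit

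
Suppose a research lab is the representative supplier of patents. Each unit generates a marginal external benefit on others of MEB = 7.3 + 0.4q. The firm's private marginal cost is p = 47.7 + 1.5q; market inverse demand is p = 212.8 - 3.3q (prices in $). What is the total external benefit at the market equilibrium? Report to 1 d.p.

Market equilibrium (private): 47.7 + 1.5q = 212.8 - 3.3q → q_m = 34.3958.
Total external benefit = ∫₀^{q_m} (7.3 + 0.4q) dq = 7.3×34.3958 + ½×0.4×34.3958² = 487.7036.

$487.7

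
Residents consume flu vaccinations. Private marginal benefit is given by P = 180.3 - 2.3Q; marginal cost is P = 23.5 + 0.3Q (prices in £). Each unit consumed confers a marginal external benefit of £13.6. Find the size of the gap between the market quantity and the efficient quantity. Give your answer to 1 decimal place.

Market equilibrium (private): 23.5 + 0.3Q = 180.3 - 2.3Q → Q_m = 60.3077.
Social marginal benefit = demand + MEB = 193.9 - 2.3Q.
Set SMB = MC: 193.9 - 2.3Q = 23.5 + 0.3Q → Q* = 65.5385.
Gap = |60.3077 − 65.5385| = 5.2308.

5.2 units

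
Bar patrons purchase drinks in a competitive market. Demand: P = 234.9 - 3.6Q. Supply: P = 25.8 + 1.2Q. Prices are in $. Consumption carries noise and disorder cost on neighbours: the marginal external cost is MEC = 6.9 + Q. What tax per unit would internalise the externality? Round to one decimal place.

Social marginal benefit = demand − MEC = 228.0 - 4.6Q.
Set SMB = MC: 228.0 - 4.6Q = 25.8 + 1.2Q → Q* = 34.8621.
The Pigouvian tax equals MEC at Q*: 6.9 + 1.0×34.8621 = 41.7621.

tax = $41.8 per unit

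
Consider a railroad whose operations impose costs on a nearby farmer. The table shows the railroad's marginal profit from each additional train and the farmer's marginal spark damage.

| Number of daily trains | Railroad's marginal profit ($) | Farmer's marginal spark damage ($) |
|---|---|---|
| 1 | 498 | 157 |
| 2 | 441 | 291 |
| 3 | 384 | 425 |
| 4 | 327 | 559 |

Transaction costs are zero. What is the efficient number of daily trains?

2

Bargaining reaches the level where marginal profit last exceeds marginal spark damage.
That holds through level 2 (441 ≥ 291) but not at 3 (384 < 425).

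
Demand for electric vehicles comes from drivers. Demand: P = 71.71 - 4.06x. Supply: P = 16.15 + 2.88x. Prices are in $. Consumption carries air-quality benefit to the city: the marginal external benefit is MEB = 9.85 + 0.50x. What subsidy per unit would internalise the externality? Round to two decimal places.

Social marginal benefit = demand + MEB = 81.56 - 3.56x.
Set SMB = MC: 81.56 - 3.56x = 16.15 + 2.88x → x* = 10.1568.
The Pigouvian subsidy equals MEB at x*: 9.85 + 0.50×10.1568 = 14.9284.

subsidy = $14.93 per unit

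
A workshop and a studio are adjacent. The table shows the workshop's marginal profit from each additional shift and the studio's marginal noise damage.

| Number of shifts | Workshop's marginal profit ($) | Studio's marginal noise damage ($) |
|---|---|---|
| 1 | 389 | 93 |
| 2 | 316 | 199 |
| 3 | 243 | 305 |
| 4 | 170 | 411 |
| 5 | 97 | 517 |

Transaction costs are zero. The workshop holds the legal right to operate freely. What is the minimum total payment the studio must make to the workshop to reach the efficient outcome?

Left alone the workshop would choose level 5 (marginal profit stays positive).
Efficient level: k* = 2 (marginal profit ≥ marginal noise damage through 2).
The studio must at least cover the workshop's forgone profit from cutting 5→2: 243 + 170 + 97 = 510.

$510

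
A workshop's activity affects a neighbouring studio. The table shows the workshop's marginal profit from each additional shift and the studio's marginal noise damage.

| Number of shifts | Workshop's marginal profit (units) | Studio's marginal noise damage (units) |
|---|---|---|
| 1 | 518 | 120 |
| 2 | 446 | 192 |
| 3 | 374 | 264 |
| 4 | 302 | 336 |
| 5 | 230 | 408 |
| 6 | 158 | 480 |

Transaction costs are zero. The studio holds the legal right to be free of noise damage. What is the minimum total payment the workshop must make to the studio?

576

Efficient level: marginal profit ≥ marginal noise damage through level 3, so k* = 3.
With the studio holding the right, the workshop must at least compensate total damage at k*: 120 + 192 + 264 = 576.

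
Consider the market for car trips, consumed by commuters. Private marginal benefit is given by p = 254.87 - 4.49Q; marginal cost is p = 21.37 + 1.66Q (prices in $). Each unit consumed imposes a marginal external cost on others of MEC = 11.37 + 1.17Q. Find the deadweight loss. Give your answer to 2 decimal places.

Market equilibrium (private): 21.37 + 1.66Q = 254.87 - 4.49Q → Q_m = 37.9675.
Social marginal benefit = demand − MEC = 243.50 - 5.66Q.
Set SMB = MC: 243.50 - 5.66Q = 21.37 + 1.66Q → Q* = 30.3456.
The welfare-loss triangle has base |Q_m − Q*| and height MEC(Q_m) (the vertical gap between SMB and MC is zero at Q* and MEC at Q_m).
DWL = ½ × 7.6219 × 55.7920 = 212.6205.

DWL = $212.62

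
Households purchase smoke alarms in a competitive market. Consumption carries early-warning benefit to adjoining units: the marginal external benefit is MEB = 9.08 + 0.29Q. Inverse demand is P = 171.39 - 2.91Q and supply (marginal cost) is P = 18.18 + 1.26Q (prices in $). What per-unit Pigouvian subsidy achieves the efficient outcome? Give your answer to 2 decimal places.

Social marginal benefit = demand + MEB = 180.47 - 2.62Q.
Set SMB = MC: 180.47 - 2.62Q = 18.18 + 1.26Q → Q* = 41.8273.
The Pigouvian subsidy equals MEB at Q*: 9.08 + 0.29×41.8273 = 21.2099.

subsidy = $21.21 per unit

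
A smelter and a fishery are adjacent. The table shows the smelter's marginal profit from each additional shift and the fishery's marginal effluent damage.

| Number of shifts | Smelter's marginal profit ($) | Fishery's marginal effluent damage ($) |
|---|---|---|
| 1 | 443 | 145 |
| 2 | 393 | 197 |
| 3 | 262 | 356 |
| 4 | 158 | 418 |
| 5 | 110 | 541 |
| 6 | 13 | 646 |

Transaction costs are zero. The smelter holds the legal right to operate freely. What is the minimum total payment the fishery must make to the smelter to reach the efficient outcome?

$543

Left alone the smelter would choose level 6 (marginal profit stays positive).
Efficient level: k* = 2 (marginal profit ≥ marginal effluent damage through 2).
The fishery must at least cover the smelter's forgone profit from cutting 6→2: 262 + 158 + 110 + 13 = 543.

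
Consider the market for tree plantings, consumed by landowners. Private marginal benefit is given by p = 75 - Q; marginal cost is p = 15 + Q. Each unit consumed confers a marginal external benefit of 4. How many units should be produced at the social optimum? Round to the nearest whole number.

Q* = 32

Social marginal benefit = demand + MEB = 79 - Q.
Set SMB = MC: 79 - Q = 15 + Q → Q* = 32.0000.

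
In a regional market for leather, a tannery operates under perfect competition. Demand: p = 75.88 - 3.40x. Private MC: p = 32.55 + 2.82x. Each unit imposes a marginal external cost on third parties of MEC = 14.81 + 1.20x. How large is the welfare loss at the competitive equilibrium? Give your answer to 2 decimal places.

Market equilibrium (private): 32.55 + 2.82x = 75.88 - 3.40x → x_m = 6.9662.
Social marginal cost = private MC + MEC = 47.36 + 4.02x.
Set SMC = demand: 47.36 + 4.02x = 75.88 - 3.40x → x* = 3.8437.
The welfare-loss triangle has base |x_m − x*| and height MEC(x_m) (the vertical gap between SMC and demand is zero at x* and MEC at x_m).
DWL = ½ × 3.1225 × 23.1695 = 36.1734.

DWL = 36.17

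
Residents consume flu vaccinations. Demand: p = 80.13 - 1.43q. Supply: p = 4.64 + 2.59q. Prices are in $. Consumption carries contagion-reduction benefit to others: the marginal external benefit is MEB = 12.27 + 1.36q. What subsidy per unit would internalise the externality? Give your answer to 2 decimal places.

Social marginal benefit = demand + MEB = 92.40 - 0.07q.
Set SMB = MC: 92.40 - 0.07q = 4.64 + 2.59q → q* = 32.9925.
The Pigouvian subsidy equals MEB at q*: 12.27 + 1.36×32.9925 = 57.1398.

subsidy = $57.14 per unit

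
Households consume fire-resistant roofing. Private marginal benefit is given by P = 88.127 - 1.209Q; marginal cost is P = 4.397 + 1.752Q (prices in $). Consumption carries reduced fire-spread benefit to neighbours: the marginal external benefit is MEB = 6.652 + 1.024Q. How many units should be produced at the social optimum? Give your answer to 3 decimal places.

Q* = 46.661

Social marginal benefit = demand + MEB = 94.779 - 0.185Q.
Set SMB = MC: 94.779 - 0.185Q = 4.397 + 1.752Q → Q* = 46.6608.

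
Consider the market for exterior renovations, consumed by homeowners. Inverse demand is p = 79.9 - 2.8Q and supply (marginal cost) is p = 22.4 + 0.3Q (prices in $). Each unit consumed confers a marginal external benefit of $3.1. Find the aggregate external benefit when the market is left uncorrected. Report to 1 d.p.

$57.5

Market equilibrium (private): 22.4 + 0.3Q = 79.9 - 2.8Q → Q_m = 18.5484.
Total external benefit = MEB × Q_m = 3.1 × 18.5484 = 57.5000.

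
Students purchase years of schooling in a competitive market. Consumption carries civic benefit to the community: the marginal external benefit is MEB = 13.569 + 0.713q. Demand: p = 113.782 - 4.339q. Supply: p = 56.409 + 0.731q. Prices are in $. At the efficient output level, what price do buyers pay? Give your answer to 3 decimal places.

P = $43.133

Social marginal benefit = demand + MEB = 127.351 - 3.626q.
Set SMB = MC: 127.351 - 3.626q = 56.409 + 0.731q → q* = 16.2823.
Consumer price on the demand curve at q*: 113.782 − 4.339×16.2823 = 43.1331.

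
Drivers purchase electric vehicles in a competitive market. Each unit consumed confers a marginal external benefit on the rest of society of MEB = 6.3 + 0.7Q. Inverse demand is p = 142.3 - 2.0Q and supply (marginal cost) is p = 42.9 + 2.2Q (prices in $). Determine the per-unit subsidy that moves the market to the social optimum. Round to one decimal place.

Social marginal benefit = demand + MEB = 148.6 - 1.3Q.
Set SMB = MC: 148.6 - 1.3Q = 42.9 + 2.2Q → Q* = 30.2000.
The Pigouvian subsidy equals MEB at Q*: 6.3 + 0.7×30.2000 = 27.4400.

subsidy = $27.4 per unit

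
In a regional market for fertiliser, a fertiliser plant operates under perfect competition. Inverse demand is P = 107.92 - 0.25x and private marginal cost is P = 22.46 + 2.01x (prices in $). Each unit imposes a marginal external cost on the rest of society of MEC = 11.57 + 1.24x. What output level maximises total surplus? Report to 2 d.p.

Social marginal cost = private MC + MEC = 34.03 + 3.25x.
Set SMC = demand: 34.03 + 3.25x = 107.92 - 0.25x → x* = 21.1114.

x* = 21.11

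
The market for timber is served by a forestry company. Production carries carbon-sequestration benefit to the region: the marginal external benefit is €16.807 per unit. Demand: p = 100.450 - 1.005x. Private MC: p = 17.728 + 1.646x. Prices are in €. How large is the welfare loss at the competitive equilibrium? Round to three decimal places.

Market equilibrium (private): 17.728 + 1.646x = 100.450 - 1.005x → x_m = 31.2041.
Social marginal cost = private MC − MEB = 0.921 + 1.646x.
Set SMC = demand: 0.921 + 1.646x = 100.450 - 1.005x → x* = 37.5439.
Height of the DWL triangle at x_m is demand(x_m) − SMC(x_m) = MEB(x_m) = 16.8070.
DWL = ½ × 6.3398 × 16.8070 = 53.2765.

DWL = €53.277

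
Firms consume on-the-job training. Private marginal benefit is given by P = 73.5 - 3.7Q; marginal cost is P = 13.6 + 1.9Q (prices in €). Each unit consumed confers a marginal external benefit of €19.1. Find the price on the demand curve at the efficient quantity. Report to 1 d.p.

Social marginal benefit = demand + MEB = 92.6 - 3.7Q.
Set SMB = MC: 92.6 - 3.7Q = 13.6 + 1.9Q → Q* = 14.1071.
Consumer price on the demand curve at Q*: 73.5 − 3.7×14.1071 = 21.3037.

P = €21.3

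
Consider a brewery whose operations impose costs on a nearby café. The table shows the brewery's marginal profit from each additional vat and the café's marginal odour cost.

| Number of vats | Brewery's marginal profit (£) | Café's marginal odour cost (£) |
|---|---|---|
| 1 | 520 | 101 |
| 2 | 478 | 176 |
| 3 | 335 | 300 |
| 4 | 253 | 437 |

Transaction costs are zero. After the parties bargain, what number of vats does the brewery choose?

Bargaining reaches the level where marginal profit last exceeds marginal odour cost.
That holds through level 3 (335 ≥ 300) but not at 4 (253 < 437).

3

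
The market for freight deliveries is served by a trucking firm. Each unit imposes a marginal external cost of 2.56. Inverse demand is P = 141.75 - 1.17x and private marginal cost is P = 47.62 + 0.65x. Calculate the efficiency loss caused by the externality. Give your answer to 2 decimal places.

DWL = 1.80

Market equilibrium (private): 47.62 + 0.65x = 141.75 - 1.17x → x_m = 51.7198.
Social marginal cost = private MC + MEC = 50.18 + 0.65x.
Set SMC = demand: 50.18 + 0.65x = 141.75 - 1.17x → x* = 50.3132.
The loss is the area between SMC and demand from x* to x_m; with linear curves that's a triangle of height MEC(x_m).
DWL = ½ × 1.4066 × 2.5600 = 1.8004.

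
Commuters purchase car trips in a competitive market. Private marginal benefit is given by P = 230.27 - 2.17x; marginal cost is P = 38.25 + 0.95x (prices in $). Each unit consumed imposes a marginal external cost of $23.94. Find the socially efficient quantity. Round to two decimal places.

Social marginal benefit = demand − MEC = 206.33 - 2.17x.
Set SMB = MC: 206.33 - 2.17x = 38.25 + 0.95x → x* = 53.8718.

x* = 53.87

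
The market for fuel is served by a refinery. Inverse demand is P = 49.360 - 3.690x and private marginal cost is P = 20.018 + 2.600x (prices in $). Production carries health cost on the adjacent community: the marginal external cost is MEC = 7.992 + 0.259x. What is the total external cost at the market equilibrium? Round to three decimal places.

Market equilibrium (private): 20.018 + 2.600x = 49.360 - 3.690x → x_m = 4.6649.
Total external cost = ∫₀^{x_m} (7.992 + 0.259x) dx = 7.992×4.6649 + ½×0.259×4.6649² = 40.1000.

$40.100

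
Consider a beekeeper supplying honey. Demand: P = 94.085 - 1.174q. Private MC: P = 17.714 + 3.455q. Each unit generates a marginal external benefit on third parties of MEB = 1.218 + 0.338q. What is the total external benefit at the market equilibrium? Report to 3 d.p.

66.096

Market equilibrium (private): 17.714 + 3.455q = 94.085 - 1.174q → q_m = 16.4984.
Total external benefit = ∫₀^{q_m} (1.218 + 0.338q) dq = 1.218×16.4984 + ½×0.338×16.4984² = 66.0964.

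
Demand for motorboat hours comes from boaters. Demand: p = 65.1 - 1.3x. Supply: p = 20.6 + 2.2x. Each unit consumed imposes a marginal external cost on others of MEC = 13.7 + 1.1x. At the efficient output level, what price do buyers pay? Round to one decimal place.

P = 56.4

Social marginal benefit = demand − MEC = 51.4 - 2.4x.
Set SMB = MC: 51.4 - 2.4x = 20.6 + 2.2x → x* = 6.6957.
Consumer price on the demand curve at x*: 65.1 − 1.3×6.6957 = 56.3956.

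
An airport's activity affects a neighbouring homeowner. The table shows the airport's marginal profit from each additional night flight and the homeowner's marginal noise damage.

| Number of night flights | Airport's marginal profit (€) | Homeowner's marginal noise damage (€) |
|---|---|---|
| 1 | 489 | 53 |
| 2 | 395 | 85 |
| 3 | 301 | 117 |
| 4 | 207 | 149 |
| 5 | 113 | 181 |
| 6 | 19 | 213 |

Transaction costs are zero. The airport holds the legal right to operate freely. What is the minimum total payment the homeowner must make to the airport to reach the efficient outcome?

Left alone the airport would choose level 6 (marginal profit stays positive).
Efficient level: k* = 4 (marginal profit ≥ marginal noise damage through 4).
The homeowner must at least cover the airport's forgone profit from cutting 6→4: 113 + 19 = 132.

€132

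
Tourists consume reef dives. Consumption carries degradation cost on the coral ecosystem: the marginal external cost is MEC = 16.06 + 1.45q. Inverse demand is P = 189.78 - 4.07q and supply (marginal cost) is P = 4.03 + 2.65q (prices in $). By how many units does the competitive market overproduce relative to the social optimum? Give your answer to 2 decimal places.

6.87 units

Market equilibrium (private): 4.03 + 2.65q = 189.78 - 4.07q → q_m = 27.6414.
Social marginal benefit = demand − MEC = 173.72 - 5.52q.
Set SMB = MC: 173.72 - 5.52q = 4.03 + 2.65q → q* = 20.7699.
Gap = |27.6414 − 20.7699| = 6.8715.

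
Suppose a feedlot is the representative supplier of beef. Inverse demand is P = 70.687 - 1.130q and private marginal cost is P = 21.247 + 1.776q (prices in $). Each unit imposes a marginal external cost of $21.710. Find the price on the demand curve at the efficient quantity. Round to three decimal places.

Social marginal cost = private MC + MEC = 42.957 + 1.776q.
Set SMC = demand: 42.957 + 1.776q = 70.687 - 1.130q → q* = 9.5423.
Consumer price on the demand curve at q*: 70.687 − 1.130×9.5423 = 59.9042.

P = $59.904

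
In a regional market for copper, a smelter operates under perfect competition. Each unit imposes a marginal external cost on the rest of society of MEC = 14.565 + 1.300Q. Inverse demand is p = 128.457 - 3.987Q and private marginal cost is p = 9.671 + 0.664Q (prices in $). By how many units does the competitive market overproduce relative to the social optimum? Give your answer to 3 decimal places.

8.027 units

Market equilibrium (private): 9.671 + 0.664Q = 128.457 - 3.987Q → Q_m = 25.5399.
Social marginal cost = private MC + MEC = 24.236 + 1.964Q.
Set SMC = demand: 24.236 + 1.964Q = 128.457 - 3.987Q → Q* = 17.5132.
Gap = |25.5399 − 17.5132| = 8.0267.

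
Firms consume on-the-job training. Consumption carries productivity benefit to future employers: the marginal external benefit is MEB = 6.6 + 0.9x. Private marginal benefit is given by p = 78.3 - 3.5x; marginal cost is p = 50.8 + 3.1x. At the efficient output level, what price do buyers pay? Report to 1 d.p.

Social marginal benefit = demand + MEB = 84.9 - 2.6x.
Set SMB = MC: 84.9 - 2.6x = 50.8 + 3.1x → x* = 5.9825.
Consumer price on the demand curve at x*: 78.3 − 3.5×5.9825 = 57.3613.

P = 57.4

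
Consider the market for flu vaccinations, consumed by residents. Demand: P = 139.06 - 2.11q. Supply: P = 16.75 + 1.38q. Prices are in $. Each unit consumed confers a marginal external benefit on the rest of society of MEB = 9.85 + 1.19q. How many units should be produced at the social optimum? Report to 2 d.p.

q* = 57.46

Social marginal benefit = demand + MEB = 148.91 - 0.92q.
Set SMB = MC: 148.91 - 0.92q = 16.75 + 1.38q → q* = 57.4609.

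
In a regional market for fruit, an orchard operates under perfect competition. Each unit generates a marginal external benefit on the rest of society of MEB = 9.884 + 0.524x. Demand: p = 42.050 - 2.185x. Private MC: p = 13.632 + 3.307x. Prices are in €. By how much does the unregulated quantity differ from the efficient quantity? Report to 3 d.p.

Market equilibrium (private): 13.632 + 3.307x = 42.050 - 2.185x → x_m = 5.1744.
Social marginal cost = private MC − MEB = 3.748 + 2.783x.
Set SMC = demand: 3.748 + 2.783x = 42.050 - 2.185x → x* = 7.7097.
Gap = |5.1744 − 7.7097| = 2.5353.

2.535 units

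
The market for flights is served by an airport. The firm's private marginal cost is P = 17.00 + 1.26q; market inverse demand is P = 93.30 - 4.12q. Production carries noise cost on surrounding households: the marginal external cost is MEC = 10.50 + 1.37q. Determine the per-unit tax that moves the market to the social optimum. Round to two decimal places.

tax = 23.85 per unit

Social marginal cost = private MC + MEC = 27.50 + 2.63q.
Set SMC = demand: 27.50 + 2.63q = 93.30 - 4.12q → q* = 9.7481.
The Pigouvian tax equals MEC at q*: 10.50 + 1.37×9.7481 = 23.8549.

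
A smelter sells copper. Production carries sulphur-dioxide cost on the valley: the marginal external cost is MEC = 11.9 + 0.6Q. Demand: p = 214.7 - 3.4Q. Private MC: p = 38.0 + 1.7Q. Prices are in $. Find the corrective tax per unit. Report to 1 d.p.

tax = $29.2 per unit

Social marginal cost = private MC + MEC = 49.9 + 2.3Q.
Set SMC = demand: 49.9 + 2.3Q = 214.7 - 3.4Q → Q* = 28.9123.
The Pigouvian tax equals MEC at Q*: 11.9 + 0.6×28.9123 = 29.2474.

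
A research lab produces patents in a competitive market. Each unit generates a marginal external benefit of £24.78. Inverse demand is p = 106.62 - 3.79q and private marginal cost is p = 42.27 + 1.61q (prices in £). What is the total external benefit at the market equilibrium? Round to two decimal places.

£295.30

Market equilibrium (private): 42.27 + 1.61q = 106.62 - 3.79q → q_m = 11.9167.
Total external benefit = MEB × q_m = 24.78 × 11.9167 = 295.2958.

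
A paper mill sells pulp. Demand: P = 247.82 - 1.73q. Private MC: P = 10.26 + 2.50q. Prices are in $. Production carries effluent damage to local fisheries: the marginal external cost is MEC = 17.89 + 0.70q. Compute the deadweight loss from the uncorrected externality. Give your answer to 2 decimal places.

Market equilibrium (private): 10.26 + 2.50q = 247.82 - 1.73q → q_m = 56.1608.
Social marginal cost = private MC + MEC = 28.15 + 3.20q.
Set SMC = demand: 28.15 + 3.20q = 247.82 - 1.73q → q* = 44.5578.
The loss is the area between SMC and demand from q* to q_m; with linear curves that's a triangle of height MEC(q_m).
DWL = ½ × 11.6030 × 57.2025 = 331.8603.

DWL = $331.86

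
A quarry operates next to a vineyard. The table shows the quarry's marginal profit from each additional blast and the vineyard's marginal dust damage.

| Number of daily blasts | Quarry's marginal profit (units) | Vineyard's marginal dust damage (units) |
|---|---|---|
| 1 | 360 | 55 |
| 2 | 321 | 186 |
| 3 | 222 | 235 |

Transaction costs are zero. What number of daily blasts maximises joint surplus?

2

Bargaining reaches the level where marginal profit last exceeds marginal dust damage.
That holds through level 2 (321 ≥ 186) but not at 3 (222 < 235).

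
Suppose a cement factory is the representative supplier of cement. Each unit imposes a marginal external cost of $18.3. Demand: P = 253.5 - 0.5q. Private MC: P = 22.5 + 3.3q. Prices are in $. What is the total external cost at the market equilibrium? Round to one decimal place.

$1112.4

Market equilibrium (private): 22.5 + 3.3q = 253.5 - 0.5q → q_m = 60.7895.
Total external cost = MEC × q_m = 18.3 × 60.7895 = 1112.4479.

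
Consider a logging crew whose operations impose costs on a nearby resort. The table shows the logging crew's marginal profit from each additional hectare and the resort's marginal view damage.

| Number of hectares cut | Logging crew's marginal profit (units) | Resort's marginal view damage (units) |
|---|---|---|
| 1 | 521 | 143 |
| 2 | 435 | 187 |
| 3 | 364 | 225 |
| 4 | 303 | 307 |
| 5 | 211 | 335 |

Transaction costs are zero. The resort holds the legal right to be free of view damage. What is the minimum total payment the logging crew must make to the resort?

Efficient level: marginal profit ≥ marginal view damage through level 3, so k* = 3.
With the resort holding the right, the logging crew must at least compensate total damage at k*: 143 + 187 + 225 = 555.

555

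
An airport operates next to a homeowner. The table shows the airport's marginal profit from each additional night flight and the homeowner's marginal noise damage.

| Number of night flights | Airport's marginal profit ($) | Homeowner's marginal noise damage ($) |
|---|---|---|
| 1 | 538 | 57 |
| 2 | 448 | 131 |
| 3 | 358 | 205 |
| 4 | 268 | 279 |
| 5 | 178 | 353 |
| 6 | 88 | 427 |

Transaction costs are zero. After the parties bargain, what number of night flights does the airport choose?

Bargaining reaches the level where marginal profit last exceeds marginal noise damage.
That holds through level 3 (358 ≥ 205) but not at 4 (268 < 279).

3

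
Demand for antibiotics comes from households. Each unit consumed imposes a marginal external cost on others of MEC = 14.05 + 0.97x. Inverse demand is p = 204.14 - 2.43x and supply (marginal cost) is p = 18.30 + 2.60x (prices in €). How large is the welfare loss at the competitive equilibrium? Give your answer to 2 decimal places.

DWL = €207.40

Market equilibrium (private): 18.30 + 2.60x = 204.14 - 2.43x → x_m = 36.9463.
Social marginal benefit = demand − MEC = 190.09 - 3.40x.
Set SMB = MC: 190.09 - 3.40x = 18.30 + 2.60x → x* = 28.6317.
The loss is the area between SMB and MC from x* to x_m; with linear curves that's a triangle of height MEC(x_m).
DWL = ½ × 8.3146 × 49.8879 = 207.3990.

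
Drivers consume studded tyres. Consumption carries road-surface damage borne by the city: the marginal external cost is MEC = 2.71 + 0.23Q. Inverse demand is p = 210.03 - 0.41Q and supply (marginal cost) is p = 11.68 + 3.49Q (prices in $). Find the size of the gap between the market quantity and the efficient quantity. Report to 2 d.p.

Market equilibrium (private): 11.68 + 3.49Q = 210.03 - 0.41Q → Q_m = 50.8590.
Social marginal benefit = demand − MEC = 207.32 - 0.64Q.
Set SMB = MC: 207.32 - 0.64Q = 11.68 + 3.49Q → Q* = 47.3705.
Gap = |50.8590 − 47.3705| = 3.4885.

3.49 units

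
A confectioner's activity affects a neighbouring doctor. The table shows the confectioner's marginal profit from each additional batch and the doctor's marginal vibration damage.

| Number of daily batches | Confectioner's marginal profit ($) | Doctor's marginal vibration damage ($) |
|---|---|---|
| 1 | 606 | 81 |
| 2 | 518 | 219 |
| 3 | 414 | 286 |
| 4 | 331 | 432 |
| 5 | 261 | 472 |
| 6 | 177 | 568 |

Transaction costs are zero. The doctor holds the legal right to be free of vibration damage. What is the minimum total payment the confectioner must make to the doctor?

$586

Efficient level: marginal profit ≥ marginal vibration damage through level 3, so k* = 3.
With the doctor holding the right, the confectioner must at least compensate total damage at k*: 81 + 219 + 286 = 586.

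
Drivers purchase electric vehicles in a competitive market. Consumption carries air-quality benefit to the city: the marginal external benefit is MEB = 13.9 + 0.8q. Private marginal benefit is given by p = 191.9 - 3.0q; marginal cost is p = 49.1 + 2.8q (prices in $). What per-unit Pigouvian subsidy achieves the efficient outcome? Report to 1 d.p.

Social marginal benefit = demand + MEB = 205.8 - 2.2q.
Set SMB = MC: 205.8 - 2.2q = 49.1 + 2.8q → q* = 31.3400.
The Pigouvian subsidy equals MEB at q*: 13.9 + 0.8×31.3400 = 38.9720.

subsidy = $39.0 per unit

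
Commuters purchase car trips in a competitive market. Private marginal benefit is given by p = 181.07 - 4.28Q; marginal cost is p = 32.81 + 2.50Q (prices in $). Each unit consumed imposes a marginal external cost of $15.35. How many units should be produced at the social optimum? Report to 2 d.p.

Social marginal benefit = demand − MEC = 165.72 - 4.28Q.
Set SMB = MC: 165.72 - 4.28Q = 32.81 + 2.50Q → Q* = 19.6032.

Q* = 19.60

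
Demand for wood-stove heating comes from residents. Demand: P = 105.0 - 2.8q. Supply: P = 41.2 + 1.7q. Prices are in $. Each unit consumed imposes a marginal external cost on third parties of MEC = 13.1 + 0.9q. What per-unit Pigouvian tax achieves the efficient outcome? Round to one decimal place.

tax = $21.6 per unit

Social marginal benefit = demand − MEC = 91.9 - 3.7q.
Set SMB = MC: 91.9 - 3.7q = 41.2 + 1.7q → q* = 9.3889.
The Pigouvian tax equals MEC at q*: 13.1 + 0.9×9.3889 = 21.5500.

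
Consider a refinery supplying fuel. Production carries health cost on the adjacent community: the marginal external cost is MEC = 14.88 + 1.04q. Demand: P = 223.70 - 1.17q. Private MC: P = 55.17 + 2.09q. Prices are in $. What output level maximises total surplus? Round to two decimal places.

Social marginal cost = private MC + MEC = 70.05 + 3.13q.
Set SMC = demand: 70.05 + 3.13q = 223.70 - 1.17q → q* = 35.7326.

q* = 35.73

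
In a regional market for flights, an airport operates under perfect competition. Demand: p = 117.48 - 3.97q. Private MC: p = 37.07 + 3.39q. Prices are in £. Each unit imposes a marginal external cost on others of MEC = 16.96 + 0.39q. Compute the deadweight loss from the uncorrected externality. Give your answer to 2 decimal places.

Market equilibrium (private): 37.07 + 3.39q = 117.48 - 3.97q → q_m = 10.9253.
Social marginal cost = private MC + MEC = 54.03 + 3.78q.
Set SMC = demand: 54.03 + 3.78q = 117.48 - 3.97q → q* = 8.1871.
Between q* and q_m the wedge SMC − demand runs linearly from 0 to MEC(q_m), so the loss is a triangle.
DWL = ½ × 2.7382 × 21.2209 = 29.0535.

DWL = £29.05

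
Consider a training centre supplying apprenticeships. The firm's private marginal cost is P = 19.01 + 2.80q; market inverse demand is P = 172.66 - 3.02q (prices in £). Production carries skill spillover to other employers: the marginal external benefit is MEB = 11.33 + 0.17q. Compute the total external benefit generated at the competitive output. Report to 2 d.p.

£358.36

Market equilibrium (private): 19.01 + 2.80q = 172.66 - 3.02q → q_m = 26.4003.
Total external benefit = ∫₀^{q_m} (11.33 + 0.17q) dq = 11.33×26.4003 + ½×0.17×26.4003² = 358.3583.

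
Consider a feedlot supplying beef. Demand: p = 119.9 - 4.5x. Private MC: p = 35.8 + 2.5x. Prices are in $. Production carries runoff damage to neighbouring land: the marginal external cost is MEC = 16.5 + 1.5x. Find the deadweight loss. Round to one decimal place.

DWL = $70.1

Market equilibrium (private): 35.8 + 2.5x = 119.9 - 4.5x → x_m = 12.0143.
Social marginal cost = private MC + MEC = 52.3 + 4.0x.
Set SMC = demand: 52.3 + 4.0x = 119.9 - 4.5x → x* = 7.9529.
The loss is the area between SMC and demand from x* to x_m; with linear curves that's a triangle of height MEC(x_m).
DWL = ½ × 4.0614 × 34.5214 = 70.1026.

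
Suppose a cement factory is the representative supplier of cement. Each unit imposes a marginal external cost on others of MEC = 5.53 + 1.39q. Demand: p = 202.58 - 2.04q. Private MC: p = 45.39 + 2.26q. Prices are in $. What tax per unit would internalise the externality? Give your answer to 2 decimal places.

Social marginal cost = private MC + MEC = 50.92 + 3.65q.
Set SMC = demand: 50.92 + 3.65q = 202.58 - 2.04q → q* = 26.6538.
The Pigouvian tax equals MEC at q*: 5.53 + 1.39×26.6538 = 42.5788.

tax = $42.58 per unit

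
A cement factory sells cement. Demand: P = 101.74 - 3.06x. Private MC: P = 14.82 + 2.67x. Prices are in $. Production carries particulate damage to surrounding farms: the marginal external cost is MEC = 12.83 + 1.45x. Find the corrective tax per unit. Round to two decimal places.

Social marginal cost = private MC + MEC = 27.65 + 4.12x.
Set SMC = demand: 27.65 + 4.12x = 101.74 - 3.06x → x* = 10.3189.
The Pigouvian tax equals MEC at x*: 12.83 + 1.45×10.3189 = 27.7924.

tax = $27.79 per unit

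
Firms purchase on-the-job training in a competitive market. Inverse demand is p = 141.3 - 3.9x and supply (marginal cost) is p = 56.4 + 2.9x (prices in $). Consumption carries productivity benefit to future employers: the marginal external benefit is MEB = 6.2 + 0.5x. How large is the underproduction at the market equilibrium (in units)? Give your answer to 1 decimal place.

Market equilibrium (private): 56.4 + 2.9x = 141.3 - 3.9x → x_m = 12.4853.
Social marginal benefit = demand + MEB = 147.5 - 3.4x.
Set SMB = MC: 147.5 - 3.4x = 56.4 + 2.9x → x* = 14.4603.
Gap = |12.4853 − 14.4603| = 1.9750.

2.0 units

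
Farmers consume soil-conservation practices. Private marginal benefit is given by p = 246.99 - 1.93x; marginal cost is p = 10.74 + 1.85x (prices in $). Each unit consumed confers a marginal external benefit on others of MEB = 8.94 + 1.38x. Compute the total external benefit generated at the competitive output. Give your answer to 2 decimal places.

Market equilibrium (private): 10.74 + 1.85x = 246.99 - 1.93x → x_m = 62.5000.
Total external benefit = ∫₀^{x_m} (8.94 + 1.38x) dx = 8.94×62.5000 + ½×1.38×62.5000² = 3254.0625.

$3254.06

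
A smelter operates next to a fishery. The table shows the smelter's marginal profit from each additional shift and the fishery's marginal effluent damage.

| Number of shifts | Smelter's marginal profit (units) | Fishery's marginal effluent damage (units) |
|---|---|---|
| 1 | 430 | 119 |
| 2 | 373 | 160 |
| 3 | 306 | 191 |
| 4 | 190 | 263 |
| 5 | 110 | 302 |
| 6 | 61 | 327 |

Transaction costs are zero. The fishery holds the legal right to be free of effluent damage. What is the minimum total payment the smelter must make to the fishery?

470

Efficient level: marginal profit ≥ marginal effluent damage through level 3, so k* = 3.
With the fishery holding the right, the smelter must at least compensate total damage at k*: 119 + 160 + 191 = 470.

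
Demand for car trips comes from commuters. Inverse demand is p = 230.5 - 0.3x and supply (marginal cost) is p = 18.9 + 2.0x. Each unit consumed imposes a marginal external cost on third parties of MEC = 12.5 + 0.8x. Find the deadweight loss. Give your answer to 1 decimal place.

Market equilibrium (private): 18.9 + 2.0x = 230.5 - 0.3x → x_m = 92.0000.
Social marginal benefit = demand − MEC = 218.0 - 1.1x.
Set SMB = MC: 218.0 - 1.1x = 18.9 + 2.0x → x* = 64.2258.
Between x* and x_m the wedge MC − SMB runs linearly from 0 to MEC(x_m), so the loss is a triangle.
DWL = ½ × 27.7742 × 86.1000 = 1195.6793.

DWL = 1195.7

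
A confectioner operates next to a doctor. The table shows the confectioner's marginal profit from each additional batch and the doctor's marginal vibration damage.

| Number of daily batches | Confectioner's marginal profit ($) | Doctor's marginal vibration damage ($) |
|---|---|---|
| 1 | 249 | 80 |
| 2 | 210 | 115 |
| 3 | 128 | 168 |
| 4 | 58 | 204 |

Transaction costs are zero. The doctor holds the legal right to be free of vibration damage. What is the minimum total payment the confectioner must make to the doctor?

$195

Efficient level: marginal profit ≥ marginal vibration damage through level 2, so k* = 2.
With the doctor holding the right, the confectioner must at least compensate total damage at k*: 80 + 115 = 195.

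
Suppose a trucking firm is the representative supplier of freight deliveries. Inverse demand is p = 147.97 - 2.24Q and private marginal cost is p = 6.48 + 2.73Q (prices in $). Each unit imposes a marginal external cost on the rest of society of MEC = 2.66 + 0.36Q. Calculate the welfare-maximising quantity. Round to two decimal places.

Q* = 26.05

Social marginal cost = private MC + MEC = 9.14 + 3.09Q.
Set SMC = demand: 9.14 + 3.09Q = 147.97 - 2.24Q → Q* = 26.0469.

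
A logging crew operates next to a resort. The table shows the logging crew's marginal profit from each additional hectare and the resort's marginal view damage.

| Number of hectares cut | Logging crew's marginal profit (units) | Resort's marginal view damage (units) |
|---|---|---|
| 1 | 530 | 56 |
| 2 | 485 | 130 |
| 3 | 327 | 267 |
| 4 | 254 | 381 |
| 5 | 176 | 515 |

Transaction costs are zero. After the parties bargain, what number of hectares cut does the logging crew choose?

Bargaining reaches the level where marginal profit last exceeds marginal view damage.
That holds through level 3 (327 ≥ 267) but not at 4 (254 < 381).

3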